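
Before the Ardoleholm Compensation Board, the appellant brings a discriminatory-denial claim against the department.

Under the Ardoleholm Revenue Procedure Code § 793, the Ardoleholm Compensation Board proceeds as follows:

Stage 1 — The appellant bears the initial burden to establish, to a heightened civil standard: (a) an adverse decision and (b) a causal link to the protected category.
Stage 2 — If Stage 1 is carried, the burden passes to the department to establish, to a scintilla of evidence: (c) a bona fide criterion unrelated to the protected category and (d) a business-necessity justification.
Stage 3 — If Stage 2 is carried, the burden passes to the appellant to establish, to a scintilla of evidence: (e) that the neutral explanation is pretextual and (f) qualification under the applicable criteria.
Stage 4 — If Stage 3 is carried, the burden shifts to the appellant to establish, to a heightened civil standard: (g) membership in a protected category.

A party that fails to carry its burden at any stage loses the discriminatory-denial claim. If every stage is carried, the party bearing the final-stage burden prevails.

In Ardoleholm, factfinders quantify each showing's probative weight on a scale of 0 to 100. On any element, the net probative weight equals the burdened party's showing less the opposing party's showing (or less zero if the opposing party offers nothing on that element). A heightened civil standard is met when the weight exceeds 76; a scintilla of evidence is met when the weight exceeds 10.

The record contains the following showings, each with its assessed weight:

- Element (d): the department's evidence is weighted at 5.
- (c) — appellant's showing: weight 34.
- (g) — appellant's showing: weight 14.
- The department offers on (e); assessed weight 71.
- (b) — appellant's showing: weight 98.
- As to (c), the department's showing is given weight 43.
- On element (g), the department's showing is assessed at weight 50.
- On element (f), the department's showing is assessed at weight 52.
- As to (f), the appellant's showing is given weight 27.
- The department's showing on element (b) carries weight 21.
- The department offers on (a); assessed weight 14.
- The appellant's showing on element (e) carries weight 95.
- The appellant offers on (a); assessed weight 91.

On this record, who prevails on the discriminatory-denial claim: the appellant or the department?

appellant

Stage 1 (appellant, a heightened civil standard, weight exceeds 76): (a) net 91−14=77 > 76 — meets; (b) net 98−21=77 > 76 — meets.
  Stage 1 carried; the burden shifts to the department.
Stage 2 (department, a scintilla of evidence, weight exceeds 10): (c) net 43−34=9 ≤ 10 — fails; (d) 5 ≤ 10 — fails.
  The department does not carry Stage 2.
So the appellant prevails.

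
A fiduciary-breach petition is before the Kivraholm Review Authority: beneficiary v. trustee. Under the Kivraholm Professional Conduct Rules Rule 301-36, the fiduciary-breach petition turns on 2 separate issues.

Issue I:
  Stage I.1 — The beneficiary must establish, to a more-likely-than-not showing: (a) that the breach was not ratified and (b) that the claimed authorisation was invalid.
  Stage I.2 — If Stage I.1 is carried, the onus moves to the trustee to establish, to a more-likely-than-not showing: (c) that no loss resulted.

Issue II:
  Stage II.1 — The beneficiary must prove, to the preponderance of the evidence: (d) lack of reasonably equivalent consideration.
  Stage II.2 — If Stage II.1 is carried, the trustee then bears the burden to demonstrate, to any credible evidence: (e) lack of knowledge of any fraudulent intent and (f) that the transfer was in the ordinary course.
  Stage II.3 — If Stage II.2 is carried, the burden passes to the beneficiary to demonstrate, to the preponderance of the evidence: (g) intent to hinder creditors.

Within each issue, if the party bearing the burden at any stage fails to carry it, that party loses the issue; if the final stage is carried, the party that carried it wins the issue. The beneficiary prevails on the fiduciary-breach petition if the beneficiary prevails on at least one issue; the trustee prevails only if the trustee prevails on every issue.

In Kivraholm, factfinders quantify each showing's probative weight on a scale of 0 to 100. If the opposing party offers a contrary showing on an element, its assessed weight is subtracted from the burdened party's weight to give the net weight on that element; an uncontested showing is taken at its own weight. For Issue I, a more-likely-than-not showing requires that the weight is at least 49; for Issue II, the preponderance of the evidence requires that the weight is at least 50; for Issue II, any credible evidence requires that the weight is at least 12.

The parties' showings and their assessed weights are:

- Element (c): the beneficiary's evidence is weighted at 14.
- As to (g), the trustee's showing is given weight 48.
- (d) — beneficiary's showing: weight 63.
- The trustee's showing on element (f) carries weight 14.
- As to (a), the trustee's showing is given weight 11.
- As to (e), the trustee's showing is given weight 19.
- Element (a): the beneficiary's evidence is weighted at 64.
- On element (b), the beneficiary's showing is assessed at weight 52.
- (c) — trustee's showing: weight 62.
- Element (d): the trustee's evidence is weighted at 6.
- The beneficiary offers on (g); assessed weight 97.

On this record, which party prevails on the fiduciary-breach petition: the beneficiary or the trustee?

— Issue I —
Stage I.1 — burden on beneficiary; standard: a more-likely-than-not showing (weight is at least 49).
    (a): 64 − 11 = 53 ≥ 49 [met]
    (b): 52 ≥ 49 [met]
  The beneficiary carries Stage I.1; the trustee now bears the burden.
Stage I.2 — burden on trustee; standard: a more-likely-than-not showing (weight is at least 49).
    (c): 62 − 14 = 48 < 49 [not met]
  Not every element is met, so the trustee fails to carry Stage I.2.
The analysis ends at Stage I.2; the beneficiary prevails on this issue.
— Issue II —
At Stage II.1 the beneficiary must meet the preponderance of the evidence (weight is at least 50): on (d) the weight is 63 less the opposing 6 gives net 57, which does reach 50, so (d) meets the standard.
  Stage II.1 carried; the burden shifts to the trustee.
At Stage II.2 the trustee must meet any credible evidence (weight is at least 12): on (e) the weight is 19, which does reach 12, so (e) meets the standard; on (f) the weight is 14, which does reach 12, so (f) meets the standard.
  All elements met. The burden passes to the beneficiary.
At Stage II.3 the beneficiary must meet the preponderance of the evidence (weight is at least 50): on (g) the weight is 97 less the opposing 48 gives net 49, which does not reach 50, so (g) does not meet the standard.
  Stage II.3 not carried; the beneficiary fails its burden.
So the trustee prevails on this issue.
Per-issue: Issue I → beneficiary; Issue II → trustee. The beneficiary must prevail on at least one issue; overall, the beneficiary prevails.

beneficiary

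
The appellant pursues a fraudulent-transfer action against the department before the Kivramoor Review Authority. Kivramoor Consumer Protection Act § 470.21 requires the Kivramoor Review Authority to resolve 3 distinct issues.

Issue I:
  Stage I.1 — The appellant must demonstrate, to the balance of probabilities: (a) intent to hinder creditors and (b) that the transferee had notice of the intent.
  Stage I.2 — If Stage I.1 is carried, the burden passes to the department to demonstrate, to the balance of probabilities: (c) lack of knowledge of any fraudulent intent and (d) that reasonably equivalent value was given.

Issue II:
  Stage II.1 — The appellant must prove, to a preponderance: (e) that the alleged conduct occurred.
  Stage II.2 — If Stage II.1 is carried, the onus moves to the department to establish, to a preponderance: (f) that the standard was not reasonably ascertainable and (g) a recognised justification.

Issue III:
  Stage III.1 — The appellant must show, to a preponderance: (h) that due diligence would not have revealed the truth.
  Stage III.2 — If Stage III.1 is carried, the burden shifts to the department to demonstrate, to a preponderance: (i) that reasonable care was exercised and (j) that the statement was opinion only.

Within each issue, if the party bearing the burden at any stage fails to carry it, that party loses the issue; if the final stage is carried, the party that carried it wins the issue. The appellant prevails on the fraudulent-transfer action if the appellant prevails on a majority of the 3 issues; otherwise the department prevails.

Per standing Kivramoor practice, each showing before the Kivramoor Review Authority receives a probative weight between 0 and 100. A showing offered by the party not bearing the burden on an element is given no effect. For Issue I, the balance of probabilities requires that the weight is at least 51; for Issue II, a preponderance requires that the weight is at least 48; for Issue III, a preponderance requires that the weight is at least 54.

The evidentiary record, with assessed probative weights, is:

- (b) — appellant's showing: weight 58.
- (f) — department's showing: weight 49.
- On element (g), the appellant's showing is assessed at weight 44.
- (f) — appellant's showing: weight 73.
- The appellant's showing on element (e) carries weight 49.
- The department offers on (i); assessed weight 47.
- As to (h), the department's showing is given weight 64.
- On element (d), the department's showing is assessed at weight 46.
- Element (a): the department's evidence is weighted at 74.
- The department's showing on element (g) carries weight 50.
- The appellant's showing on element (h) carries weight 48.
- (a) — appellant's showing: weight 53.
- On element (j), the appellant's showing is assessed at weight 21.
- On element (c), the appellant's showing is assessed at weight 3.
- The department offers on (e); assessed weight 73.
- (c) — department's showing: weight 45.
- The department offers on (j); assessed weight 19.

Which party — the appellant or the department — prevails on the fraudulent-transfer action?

— Issue I —
At Stage I.1 the appellant must meet the balance of probabilities (weight is at least 51): on (a) the weight is 53 (the department's 74 is given no effect), which does reach 51, so (a) meets the standard; on (b) the weight is 58, ≥ 51, so (b) meets the standard.
  Stage I.1 is satisfied; the onus moves to the department.
At Stage I.2 the department must meet the balance of probabilities (weight is at least 51): on (c) the weight is 45 (the appellant's 3 is given no effect), which does not reach 51, so (c) does not meet the standard; on (d) the weight is 46, < 51, so (d) does not meet the standard.
  The department does not carry Stage I.2.
The analysis ends at Stage I.2; the appellant prevails on this issue.
— Issue II —
At Stage II.1 the appellant must meet a preponderance (weight is at least 48): on (e) the weight is 49 (the department's 73 is given no effect), which does reach 48, so (e) meets the standard.
  The appellant carries Stage II.1; the department now bears the burden.
At Stage II.2 the department must meet a preponderance (weight is at least 48): on (f) the weight is 49 (the appellant's 73 is given no effect), which does reach 48, so (f) meets the standard; on (g) the weight is 50 (the appellant's 44 is given no effect), which does reach 48, so (g) meets the standard.
  All elements met at the final stage.
With every stage satisfied, the department prevails on this issue.
— Issue III —
Stage III.1 — burden on appellant; standard: a preponderance (weight is at least 54).
    (h): 48 (department's 64 disregarded) < 54 [not met]
  Stage III.1 not carried; the appellant fails its burden.
The department prevails on this issue.
Per-issue: Issue I → appellant; Issue II → department; Issue III → department. The appellant must prevail on a majority of issues; overall, the department prevails.

department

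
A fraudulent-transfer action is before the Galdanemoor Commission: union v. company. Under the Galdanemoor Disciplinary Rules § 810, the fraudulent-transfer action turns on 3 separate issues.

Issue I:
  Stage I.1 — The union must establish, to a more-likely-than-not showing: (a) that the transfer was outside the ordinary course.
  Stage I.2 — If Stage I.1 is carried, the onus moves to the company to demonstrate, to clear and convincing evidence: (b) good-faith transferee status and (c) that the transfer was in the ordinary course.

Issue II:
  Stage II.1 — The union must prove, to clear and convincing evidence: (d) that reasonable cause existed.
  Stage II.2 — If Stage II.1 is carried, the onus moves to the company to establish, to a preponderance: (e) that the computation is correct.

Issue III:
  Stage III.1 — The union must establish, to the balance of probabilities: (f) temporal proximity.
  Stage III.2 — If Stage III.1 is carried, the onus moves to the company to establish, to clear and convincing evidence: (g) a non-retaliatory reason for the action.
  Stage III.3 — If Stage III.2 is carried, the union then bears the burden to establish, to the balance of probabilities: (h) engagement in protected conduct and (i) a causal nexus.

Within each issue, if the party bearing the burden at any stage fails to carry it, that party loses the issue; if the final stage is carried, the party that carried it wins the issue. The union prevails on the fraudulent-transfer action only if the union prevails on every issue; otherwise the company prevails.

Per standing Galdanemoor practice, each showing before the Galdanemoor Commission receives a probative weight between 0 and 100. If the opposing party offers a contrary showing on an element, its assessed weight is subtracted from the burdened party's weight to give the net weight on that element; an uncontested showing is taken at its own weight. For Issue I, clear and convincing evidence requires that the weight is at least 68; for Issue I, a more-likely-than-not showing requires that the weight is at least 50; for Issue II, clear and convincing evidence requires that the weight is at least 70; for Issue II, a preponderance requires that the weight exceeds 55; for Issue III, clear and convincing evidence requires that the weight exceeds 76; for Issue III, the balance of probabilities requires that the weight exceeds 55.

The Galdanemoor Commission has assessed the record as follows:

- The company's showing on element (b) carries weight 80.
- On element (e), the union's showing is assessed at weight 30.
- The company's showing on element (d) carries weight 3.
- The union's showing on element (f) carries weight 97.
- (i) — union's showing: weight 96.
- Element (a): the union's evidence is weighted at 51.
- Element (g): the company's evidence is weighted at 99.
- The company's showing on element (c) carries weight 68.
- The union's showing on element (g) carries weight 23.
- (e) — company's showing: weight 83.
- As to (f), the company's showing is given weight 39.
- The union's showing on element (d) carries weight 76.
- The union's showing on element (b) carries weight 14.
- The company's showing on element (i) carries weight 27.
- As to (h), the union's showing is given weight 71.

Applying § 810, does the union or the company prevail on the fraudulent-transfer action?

— Issue I —
Stage I.1 — burden on union; standard: a more-likely-than-not showing (weight is at least 50).
    (a): 51 ≥ 50 [met]
  Stage I.1 is satisfied; the onus moves to the company.
Stage I.2 — burden on company; standard: clear and convincing evidence (weight is at least 68).
    (b): 80 − 14 = 66 < 68 [not met]
    (c): 68 ≥ 68 [met]
  The company does not carry Stage I.2.
The union prevails on this issue.
— Issue II —
Stage II.1 — burden on union; standard: clear and convincing evidence (weight is at least 70).
    (d): 76 − 3 = 73 ≥ 70 [met]
  All elements met. The burden passes to the company.
Stage II.2 — burden on company; standard: a preponderance (weight exceeds 55).
    (e): 83 − 30 = 53 ≤ 55 [not met]
  The company does not carry Stage II.2.
The union prevails on this issue.
— Issue III —
Stage III.1 — burden on union; standard: the balance of probabilities (weight exceeds 55).
    (f): 97 − 39 = 58 > 55 [met]
  All elements met. The burden passes to the company.
Stage III.2 — burden on company; standard: clear and convincing evidence (weight exceeds 76).
    (g): 99 − 23 = 76 ≤ 76 [not met]
  The company does not carry Stage III.2.
The analysis ends at Stage III.2; the union prevails on this issue.
Per-issue: Issue I → union; Issue II → union; Issue III → union. The union must prevail on every issue; overall, the union prevails.

union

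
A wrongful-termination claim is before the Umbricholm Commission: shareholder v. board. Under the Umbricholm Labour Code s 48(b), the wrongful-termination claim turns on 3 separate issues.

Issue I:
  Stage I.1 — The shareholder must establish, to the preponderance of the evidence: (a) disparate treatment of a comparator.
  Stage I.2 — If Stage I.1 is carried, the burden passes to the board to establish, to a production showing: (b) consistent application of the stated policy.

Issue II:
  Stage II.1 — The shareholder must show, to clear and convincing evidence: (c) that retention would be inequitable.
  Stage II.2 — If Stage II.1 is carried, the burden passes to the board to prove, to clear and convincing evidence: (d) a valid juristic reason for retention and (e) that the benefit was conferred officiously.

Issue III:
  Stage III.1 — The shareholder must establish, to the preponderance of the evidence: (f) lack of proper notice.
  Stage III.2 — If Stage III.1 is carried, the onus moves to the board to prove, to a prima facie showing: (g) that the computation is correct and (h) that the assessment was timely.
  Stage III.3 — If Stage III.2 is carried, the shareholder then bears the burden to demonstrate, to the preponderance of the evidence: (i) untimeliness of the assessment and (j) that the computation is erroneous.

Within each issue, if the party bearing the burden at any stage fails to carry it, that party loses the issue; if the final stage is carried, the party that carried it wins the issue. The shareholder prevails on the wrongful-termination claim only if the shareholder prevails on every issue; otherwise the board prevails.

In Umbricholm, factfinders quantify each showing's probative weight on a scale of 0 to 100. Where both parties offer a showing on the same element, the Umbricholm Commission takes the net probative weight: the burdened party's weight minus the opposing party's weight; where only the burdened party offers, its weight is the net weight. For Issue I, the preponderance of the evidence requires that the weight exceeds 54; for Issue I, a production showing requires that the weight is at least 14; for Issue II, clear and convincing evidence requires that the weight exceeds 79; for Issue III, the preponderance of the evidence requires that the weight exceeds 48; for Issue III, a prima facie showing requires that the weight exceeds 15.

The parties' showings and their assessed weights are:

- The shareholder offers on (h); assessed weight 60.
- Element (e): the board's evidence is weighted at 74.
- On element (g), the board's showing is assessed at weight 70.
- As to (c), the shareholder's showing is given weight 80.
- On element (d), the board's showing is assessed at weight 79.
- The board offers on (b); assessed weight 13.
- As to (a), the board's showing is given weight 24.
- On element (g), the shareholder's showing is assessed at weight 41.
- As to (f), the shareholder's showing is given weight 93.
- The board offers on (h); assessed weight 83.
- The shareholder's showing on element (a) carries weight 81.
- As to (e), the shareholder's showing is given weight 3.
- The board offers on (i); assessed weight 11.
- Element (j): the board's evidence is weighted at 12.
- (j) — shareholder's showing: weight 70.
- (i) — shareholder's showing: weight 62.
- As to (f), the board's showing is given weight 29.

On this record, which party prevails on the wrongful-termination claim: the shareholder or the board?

— Issue I —
At Stage I.1 the shareholder must meet the preponderance of the evidence (weight exceeds 54): on (a) the weight is 81 less the opposing 24 gives net 57, > 54, so (a) meets the standard.
  Stage I.1 carried; the burden shifts to the board.
At Stage I.2 the board must meet a production showing (weight is at least 14): on (b) the weight is 13, < 14, so (b) does not meet the standard.
  The board does not carry Stage I.2.
The analysis ends at Stage I.2; the shareholder prevails on this issue.
— Issue II —
Stage II.1 (shareholder, clear and convincing evidence, weight exceeds 79): (c) 80 > 79 — meets.
  The shareholder carries Stage II.1; the board now bears the burden.
Stage II.2 (board, clear and convincing evidence, weight exceeds 79): (d) 79 ≤ 79 — fails; (e) net 74−3=71 ≤ 79 — fails.
  Not every element is met, so the board fails to carry Stage II.2.
So the shareholder prevails on this issue.
— Issue III —
Stage III.1 — burden on shareholder; standard: the preponderance of the evidence (weight exceeds 48).
    (f): 93 − 29 = 64 > 48 [met]
  Stage III.1 carried; the burden shifts to the board.
Stage III.2 — burden on board; standard: a prima facie showing (weight exceeds 15).
    (g): 70 − 41 = 29 > 15 [met]
    (h): 83 − 60 = 23 > 15 [met]
  All elements met. The burden passes to the shareholder.
Stage III.3 — burden on shareholder; standard: the preponderance of the evidence (weight exceeds 48).
    (i): 62 − 11 = 51 > 48 [met]
    (j): 70 − 12 = 58 > 48 [met]
  All elements met at the final stage.
With every stage satisfied, the shareholder prevails on this issue.
Per-issue: Issue I → shareholder; Issue II → shareholder; Issue III → shareholder. The shareholder must prevail on every issue; overall, the shareholder prevails.

shareholder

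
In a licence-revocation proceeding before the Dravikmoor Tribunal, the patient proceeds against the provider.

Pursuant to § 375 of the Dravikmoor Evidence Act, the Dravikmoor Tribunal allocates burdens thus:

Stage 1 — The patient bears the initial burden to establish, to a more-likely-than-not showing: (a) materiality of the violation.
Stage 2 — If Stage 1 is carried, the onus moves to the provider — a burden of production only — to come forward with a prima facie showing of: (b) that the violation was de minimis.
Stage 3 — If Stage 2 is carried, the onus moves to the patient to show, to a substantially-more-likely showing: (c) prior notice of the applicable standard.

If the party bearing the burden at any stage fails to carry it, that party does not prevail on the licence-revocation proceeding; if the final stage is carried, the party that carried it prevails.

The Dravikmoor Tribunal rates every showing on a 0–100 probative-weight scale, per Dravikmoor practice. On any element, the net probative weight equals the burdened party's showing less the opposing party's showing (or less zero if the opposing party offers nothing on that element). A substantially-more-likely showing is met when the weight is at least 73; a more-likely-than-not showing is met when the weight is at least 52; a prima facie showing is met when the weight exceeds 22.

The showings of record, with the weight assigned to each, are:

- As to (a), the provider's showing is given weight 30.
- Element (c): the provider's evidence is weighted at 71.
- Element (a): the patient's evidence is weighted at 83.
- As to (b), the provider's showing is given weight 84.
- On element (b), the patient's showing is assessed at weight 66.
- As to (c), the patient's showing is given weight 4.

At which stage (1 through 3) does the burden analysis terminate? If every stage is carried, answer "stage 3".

At Stage 1 the patient must meet a more-likely-than-not showing (weight is at least 52): on (a) the weight is 83 less the opposing 30 gives net 53, ≥ 52, so (a) meets the standard.
  Stage 1 carried; the burden shifts to the provider.
At Stage 2 the provider must meet a prima facie showing (weight exceeds 22): on (b) the weight is 84 less the opposing 66 gives net 18, which does not exceed 22, so (b) does not meet the standard.
  The provider does not carry Stage 2.
The analysis ends at Stage 2; the patient prevails.

stage 2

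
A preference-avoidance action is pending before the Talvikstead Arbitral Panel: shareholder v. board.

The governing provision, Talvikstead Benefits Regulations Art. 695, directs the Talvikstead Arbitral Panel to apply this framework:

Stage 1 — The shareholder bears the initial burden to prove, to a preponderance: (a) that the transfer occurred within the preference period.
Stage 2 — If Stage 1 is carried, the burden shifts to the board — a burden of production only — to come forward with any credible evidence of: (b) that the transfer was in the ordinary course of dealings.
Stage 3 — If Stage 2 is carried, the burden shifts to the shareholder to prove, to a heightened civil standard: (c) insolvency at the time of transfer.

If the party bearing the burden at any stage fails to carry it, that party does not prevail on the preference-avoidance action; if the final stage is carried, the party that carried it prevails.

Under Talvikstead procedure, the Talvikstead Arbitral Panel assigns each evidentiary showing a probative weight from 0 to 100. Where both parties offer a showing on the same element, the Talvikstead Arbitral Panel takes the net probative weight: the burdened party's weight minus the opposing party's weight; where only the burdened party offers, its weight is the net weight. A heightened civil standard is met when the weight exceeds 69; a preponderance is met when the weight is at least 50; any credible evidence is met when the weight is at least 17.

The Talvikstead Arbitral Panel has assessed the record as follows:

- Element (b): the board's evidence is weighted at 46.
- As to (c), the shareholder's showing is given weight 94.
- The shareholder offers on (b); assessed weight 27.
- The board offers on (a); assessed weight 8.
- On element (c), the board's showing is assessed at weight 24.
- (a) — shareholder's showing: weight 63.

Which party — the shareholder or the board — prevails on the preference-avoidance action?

Stage 1 — burden on shareholder; standard: a preponderance (weight is at least 50).
    (a): 63 − 8 = 55 ≥ 50 [met]
  The shareholder carries Stage 1; the board now bears the burden.
Stage 2 — burden on board; standard: any credible evidence (weight is at least 17).
    (b): 46 − 27 = 19 ≥ 17 [met]
  Stage 2 is satisfied; the onus moves to the shareholder.
Stage 3 — burden on shareholder; standard: a heightened civil standard (weight exceeds 69).
    (c): 94 − 24 = 70 > 69 [met]
  Stage 3 carried; the final stage is satisfied.
Every stage carried; the shareholder prevails.

shareholder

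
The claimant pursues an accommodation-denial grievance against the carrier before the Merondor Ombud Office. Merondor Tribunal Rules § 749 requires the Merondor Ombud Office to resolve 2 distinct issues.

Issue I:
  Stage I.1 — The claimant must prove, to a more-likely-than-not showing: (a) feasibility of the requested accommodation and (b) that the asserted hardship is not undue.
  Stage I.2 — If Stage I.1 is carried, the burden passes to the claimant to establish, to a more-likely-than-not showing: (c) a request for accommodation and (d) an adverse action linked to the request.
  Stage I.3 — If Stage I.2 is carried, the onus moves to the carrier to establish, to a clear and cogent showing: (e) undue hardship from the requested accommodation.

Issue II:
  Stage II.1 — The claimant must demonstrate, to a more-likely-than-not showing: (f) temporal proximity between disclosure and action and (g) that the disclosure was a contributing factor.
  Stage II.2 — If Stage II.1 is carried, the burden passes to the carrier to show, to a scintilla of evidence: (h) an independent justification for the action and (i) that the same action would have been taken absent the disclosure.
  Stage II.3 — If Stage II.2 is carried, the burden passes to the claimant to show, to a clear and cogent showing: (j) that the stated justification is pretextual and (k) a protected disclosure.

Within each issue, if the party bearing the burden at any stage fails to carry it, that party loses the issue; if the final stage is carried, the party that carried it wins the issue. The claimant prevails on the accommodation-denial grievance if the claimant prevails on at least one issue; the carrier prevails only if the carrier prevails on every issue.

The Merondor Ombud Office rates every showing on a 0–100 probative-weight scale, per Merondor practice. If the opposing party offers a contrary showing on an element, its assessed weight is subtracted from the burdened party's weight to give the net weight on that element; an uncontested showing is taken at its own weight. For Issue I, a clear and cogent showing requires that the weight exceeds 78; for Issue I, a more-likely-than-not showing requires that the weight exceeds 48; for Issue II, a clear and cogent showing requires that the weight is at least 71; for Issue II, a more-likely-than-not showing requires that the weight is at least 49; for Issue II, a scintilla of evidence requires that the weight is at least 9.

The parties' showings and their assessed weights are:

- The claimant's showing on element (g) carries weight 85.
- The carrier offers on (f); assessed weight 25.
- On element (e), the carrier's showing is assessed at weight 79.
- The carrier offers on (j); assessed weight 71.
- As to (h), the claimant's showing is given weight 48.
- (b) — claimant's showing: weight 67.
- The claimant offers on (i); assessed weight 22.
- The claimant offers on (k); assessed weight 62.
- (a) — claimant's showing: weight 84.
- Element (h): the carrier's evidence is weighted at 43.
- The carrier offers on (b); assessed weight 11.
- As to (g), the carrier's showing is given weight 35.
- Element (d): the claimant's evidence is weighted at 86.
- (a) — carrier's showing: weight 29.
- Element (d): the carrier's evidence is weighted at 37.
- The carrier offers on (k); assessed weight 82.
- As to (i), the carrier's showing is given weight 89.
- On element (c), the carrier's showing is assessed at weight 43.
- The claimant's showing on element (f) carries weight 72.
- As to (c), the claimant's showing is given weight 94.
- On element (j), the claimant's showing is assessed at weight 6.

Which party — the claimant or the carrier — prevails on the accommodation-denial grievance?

— Issue I —
Stage I.1 — burden on claimant; standard: a more-likely-than-not showing (weight exceeds 48).
    (a): 84 − 29 = 55 > 48 [met]
    (b): 67 − 11 = 56 > 48 [met]
  Stage I.1 is satisfied; the claimant continues to bear the burden.
Stage I.2 — burden on claimant; standard: a more-likely-than-not showing (weight exceeds 48).
    (c): 94 − 43 = 51 > 48 [met]
    (d): 86 − 37 = 49 > 48 [met]
  The claimant carries Stage I.2; the carrier now bears the burden.
Stage I.3 — burden on carrier; standard: a clear and cogent showing (weight exceeds 78).
    (e): 79 > 78 [met]
  Stage I.3 carried; the final stage is satisfied.
With every stage satisfied, the carrier prevails on this issue.
— Issue II —
At Stage II.1 the claimant must meet a more-likely-than-not showing (weight is at least 49): on (f) the weight is 72 less the opposing 25 gives net 47, which does not reach 49, so (f) does not meet the standard; on (g) the weight is 85 less the opposing 35 gives net 50, which does reach 49, so (g) meets the standard.
  Not every element is met, so the claimant fails to carry Stage II.1.
The carrier prevails on this issue.
Per-issue: Issue I → carrier; Issue II → carrier. The claimant must prevail on at least one issue; overall, the carrier prevails.

carrier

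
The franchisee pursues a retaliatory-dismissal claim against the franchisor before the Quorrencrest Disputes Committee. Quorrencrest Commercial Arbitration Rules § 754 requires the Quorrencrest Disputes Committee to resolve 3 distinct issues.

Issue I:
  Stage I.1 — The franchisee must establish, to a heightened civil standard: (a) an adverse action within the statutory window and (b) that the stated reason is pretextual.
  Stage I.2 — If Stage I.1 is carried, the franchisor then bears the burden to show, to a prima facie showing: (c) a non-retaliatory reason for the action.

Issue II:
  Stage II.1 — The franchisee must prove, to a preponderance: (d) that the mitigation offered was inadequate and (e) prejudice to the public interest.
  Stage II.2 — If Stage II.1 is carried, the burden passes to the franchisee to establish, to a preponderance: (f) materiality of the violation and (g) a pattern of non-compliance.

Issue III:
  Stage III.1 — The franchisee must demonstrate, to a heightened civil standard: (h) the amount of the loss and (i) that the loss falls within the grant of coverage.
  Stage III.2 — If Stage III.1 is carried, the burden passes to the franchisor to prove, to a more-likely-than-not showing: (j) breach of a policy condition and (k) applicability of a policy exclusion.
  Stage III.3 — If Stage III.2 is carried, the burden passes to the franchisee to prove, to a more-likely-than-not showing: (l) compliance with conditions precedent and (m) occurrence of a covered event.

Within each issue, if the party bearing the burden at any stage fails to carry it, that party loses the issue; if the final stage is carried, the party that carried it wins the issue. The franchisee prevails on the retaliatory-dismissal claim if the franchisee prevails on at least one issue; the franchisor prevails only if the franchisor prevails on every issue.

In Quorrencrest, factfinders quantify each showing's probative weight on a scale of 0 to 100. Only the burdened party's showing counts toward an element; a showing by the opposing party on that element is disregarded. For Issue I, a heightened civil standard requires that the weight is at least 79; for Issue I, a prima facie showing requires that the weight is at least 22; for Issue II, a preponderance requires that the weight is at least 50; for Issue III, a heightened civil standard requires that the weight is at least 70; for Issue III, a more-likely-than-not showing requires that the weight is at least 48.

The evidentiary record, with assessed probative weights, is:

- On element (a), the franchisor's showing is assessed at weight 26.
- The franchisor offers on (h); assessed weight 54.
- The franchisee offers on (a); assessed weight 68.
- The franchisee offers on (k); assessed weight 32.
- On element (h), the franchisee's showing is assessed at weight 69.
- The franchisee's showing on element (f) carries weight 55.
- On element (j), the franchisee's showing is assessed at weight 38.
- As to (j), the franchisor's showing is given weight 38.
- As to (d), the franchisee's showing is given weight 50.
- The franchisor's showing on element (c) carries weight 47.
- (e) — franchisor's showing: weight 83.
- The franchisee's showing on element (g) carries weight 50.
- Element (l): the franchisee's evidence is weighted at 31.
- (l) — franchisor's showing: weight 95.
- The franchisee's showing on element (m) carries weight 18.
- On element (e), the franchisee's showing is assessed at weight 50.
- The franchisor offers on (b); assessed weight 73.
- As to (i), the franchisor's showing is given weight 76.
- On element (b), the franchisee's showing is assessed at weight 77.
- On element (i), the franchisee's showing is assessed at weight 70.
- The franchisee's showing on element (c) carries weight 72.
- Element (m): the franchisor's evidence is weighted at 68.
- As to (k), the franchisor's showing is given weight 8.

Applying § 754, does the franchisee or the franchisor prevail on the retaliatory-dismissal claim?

franchisee

— Issue I —
Stage I.1 (franchisee, a heightened civil standard, weight is at least 79): (a) 68 (franchisor's 26 disregarded) < 79 — fails; (b) 77 (franchisor's 73 disregarded) < 79 — fails.
  The franchisee does not carry Stage I.1.
The franchisor prevails on this issue.
— Issue II —
Stage II.1 (franchisee, a preponderance, weight is at least 50): (d) 50 ≥ 50 — meets; (e) 50 (franchisor's 83 disregarded) ≥ 50 — meets.
  Stage II.1 carried; the burden remains with the franchisee.
Stage II.2 (franchisee, a preponderance, weight is at least 50): (f) 55 ≥ 50 — meets; (g) 50 ≥ 50 — meets.
  The franchisee carries the last stage.
Every stage carried; the franchisee prevails on this issue.
— Issue III —
Stage III.1 (franchisee, a heightened civil standard, weight is at least 70): (h) 69 (franchisor's 54 disregarded) < 70 — fails; (i) 70 (franchisor's 76 disregarded) ≥ 70 — meets.
  The franchisee does not carry Stage III.1.
The analysis ends at Stage III.1; the franchisor prevails on this issue.
Per-issue: Issue I → franchisor; Issue II → franchisee; Issue III → franchisor. The franchisee must prevail on at least one issue; overall, the franchisee prevails.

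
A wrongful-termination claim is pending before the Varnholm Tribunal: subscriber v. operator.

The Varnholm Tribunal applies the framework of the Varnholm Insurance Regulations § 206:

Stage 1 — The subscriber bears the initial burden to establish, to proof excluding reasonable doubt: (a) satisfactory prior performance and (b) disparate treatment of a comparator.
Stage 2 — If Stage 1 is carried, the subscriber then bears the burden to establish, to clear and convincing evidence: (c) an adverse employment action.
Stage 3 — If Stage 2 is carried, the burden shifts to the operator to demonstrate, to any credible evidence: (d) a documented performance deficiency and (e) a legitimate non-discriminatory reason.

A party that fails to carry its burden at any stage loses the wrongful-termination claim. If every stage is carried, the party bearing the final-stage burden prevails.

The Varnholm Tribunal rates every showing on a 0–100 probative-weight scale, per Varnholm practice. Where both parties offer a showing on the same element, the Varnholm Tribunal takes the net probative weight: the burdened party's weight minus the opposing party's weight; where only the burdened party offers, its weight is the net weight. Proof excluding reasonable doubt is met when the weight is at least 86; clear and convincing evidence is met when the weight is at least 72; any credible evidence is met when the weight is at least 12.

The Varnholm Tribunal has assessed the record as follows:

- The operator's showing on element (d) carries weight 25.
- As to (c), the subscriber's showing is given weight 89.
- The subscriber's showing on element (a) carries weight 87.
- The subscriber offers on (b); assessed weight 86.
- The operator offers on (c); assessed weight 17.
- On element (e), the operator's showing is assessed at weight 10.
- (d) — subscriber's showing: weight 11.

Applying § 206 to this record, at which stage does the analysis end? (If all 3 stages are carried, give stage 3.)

Stage 1 (subscriber, proof excluding reasonable doubt, weight is at least 86): (a) 87 ≥ 86 — meets; (b) 86 ≥ 86 — meets.
  Stage 1 is satisfied; the subscriber continues to bear the burden.
Stage 2 (subscriber, clear and convincing evidence, weight is at least 72): (c) net 89−17=72 ≥ 72 — meets.
  All elements met. The burden passes to the operator.
Stage 3 (operator, any credible evidence, weight is at least 12): (d) net 25−11=14 ≥ 12 — meets; (e) 10 < 12 — fails.
  The operator does not carry Stage 3.
So the subscriber prevails.

stage 3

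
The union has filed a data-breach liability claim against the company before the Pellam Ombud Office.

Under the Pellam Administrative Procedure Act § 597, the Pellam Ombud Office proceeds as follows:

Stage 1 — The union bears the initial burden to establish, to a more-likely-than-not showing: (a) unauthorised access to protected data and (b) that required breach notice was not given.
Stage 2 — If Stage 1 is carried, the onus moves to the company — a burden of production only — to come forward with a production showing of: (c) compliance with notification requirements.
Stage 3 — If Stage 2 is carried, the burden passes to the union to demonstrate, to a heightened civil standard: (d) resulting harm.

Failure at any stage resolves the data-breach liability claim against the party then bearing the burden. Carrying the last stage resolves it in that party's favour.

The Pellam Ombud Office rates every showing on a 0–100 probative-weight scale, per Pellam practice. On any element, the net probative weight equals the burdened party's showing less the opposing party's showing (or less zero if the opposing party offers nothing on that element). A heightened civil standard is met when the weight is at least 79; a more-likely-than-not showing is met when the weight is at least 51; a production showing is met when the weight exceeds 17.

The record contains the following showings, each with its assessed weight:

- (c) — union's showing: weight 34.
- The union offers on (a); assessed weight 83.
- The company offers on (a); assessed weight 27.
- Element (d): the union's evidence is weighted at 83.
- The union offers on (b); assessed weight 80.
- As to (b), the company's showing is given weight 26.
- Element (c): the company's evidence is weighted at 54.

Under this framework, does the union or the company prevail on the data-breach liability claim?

union

Stage 1 (union, a more-likely-than-not showing, weight is at least 51): (a) net 83−27=56 ≥ 51 — meets; (b) net 80−26=54 ≥ 51 — meets.
  Stage 1 carried; the burden shifts to the company.
Stage 2 (company, a production showing, weight exceeds 17): (c) net 54−34=20 > 17 — meets.
  All elements met. The burden passes to the union.
Stage 3 (union, a heightened civil standard, weight is at least 79): (d) 83 ≥ 79 — meets.
  Stage 3 carried; the final stage is satisfied.
With every stage satisfied, the union prevails.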